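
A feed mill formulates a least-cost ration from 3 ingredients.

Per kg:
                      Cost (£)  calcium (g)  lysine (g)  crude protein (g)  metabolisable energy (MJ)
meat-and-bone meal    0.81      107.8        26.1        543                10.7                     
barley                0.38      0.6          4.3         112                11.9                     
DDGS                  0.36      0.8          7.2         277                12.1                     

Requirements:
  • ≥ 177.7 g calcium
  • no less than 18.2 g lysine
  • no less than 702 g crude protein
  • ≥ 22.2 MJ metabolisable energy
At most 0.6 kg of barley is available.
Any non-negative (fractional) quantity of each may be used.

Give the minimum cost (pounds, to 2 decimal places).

£1.47

Let x1 = kg of meat-and-bone meal, x2 = kg of barley, x3 = kg of DDGS.
Minimize 0.81x1 + 0.38x2 + 0.36x3 subject to:
  107.8x1 + 0.6x2 + 0.8x3 ≥ 177.7   (calcium)
  26.1x1 + 4.3x2 + 7.2x3 ≥ 18.2   (lysine)
  543x1 + 112x2 + 277x3 ≥ 702   (crude protein)
  10.7x1 + 11.9x2 + 12.1x3 ≥ 22.2   (metabolisable energy)
  x2 ≤ 0.6
  x1, x2, x3 ≥ 0.
At the optimum only meat-and-bone meal, DDGS are positive (barley = 0). There the calcium and metabolisable energy constraints are tight.
So meat-and-bone meal = 1.646 kg, DDGS = 0.3795 kg.
Cost = 0.81·1.646 + 0.36·0.3795 = 1.4699.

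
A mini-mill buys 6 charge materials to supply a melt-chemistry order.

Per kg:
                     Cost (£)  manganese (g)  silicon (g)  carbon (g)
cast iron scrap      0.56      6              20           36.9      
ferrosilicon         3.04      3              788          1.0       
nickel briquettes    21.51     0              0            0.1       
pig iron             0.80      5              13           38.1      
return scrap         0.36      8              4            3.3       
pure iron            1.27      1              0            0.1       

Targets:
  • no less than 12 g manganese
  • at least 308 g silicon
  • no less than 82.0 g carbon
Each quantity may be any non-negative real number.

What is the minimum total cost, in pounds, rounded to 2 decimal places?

£2.26

Let x1 = kg of cast iron scrap, x2 = kg of ferrosilicon, x3 = kg of nickel briquettes, x4 = kg of pig iron, x5 = kg of return scrap, x6 = kg of pure iron.
Minimise 0.56x1 + 3.04x2 + 21.51x3 + 0.8x4 + 0.36x5 + 1.27x6 subject to:
  6x1 + 3x2 + 5x4 + 8x5 + 1x6 ≥ 12   (manganese)
  20x1 + 788x2 + 13x4 + 4x5 ≥ 308   (silicon)
  36.9x1 + 1x2 + 0.1x3 + 38.1x4 + 3.3x5 + 0.1x6 ≥ 82   (carbon)
  x1, x2, x3, x4, x5, x6 ≥ 0.
The optimal basis is {cast iron scrap, ferrosilicon}; nickel briquettes, pig iron, return scrap, pure iron drop out. There the silicon and carbon constraints are tight.
So cast iron scrap = 2.213 kg, ferrosilicon = 0.3347 kg.
Hence cost = 0.56·2.213 + 3.04·0.3347 = £2.2568.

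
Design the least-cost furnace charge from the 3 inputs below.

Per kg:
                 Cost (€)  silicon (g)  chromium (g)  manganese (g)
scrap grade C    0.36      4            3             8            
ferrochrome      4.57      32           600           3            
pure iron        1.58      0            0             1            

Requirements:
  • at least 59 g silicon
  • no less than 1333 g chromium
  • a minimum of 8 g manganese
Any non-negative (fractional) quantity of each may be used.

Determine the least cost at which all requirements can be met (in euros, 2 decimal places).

€10.21

Treat it as an LP. Let x1 = kg of scrap grade C, x2 = kg of ferrochrome, x3 = kg of pure iron.
min 0.36x1 + 4.57x2 + 1.58x3 subject to:
  4x1 + 32x2 ≥ 59   (silicon)
  3x1 + 600x2 ≥ 1333   (chromium)
  8x1 + 3x2 + 1x3 ≥ 8   (manganese)
  x1, x2, x3 ≥ 0.
The optimal basis is {scrap grade C, ferrochrome}; pure iron drops out. There the chromium and manganese constraints are tight.
Solving gives x1 = 0.1672, x2 = 2.221.
Cost = 0.36·0.1672 + 4.57·2.221 = 10.2102.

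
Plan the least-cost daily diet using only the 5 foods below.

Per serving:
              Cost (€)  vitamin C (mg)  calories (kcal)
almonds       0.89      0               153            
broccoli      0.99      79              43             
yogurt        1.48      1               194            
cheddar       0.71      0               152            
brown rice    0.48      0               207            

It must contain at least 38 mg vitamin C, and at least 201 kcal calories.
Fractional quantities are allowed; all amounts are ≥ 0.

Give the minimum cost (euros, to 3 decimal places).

Let x1 = servings of almonds, x2 = servings of broccoli, x3 = servings of yogurt, x4 = servings of cheddar, x5 = servings of brown rice.
min 0.89x1 + 0.99x2 + 1.48x3 + 0.71x4 + 0.48x5 subject to:
  79x2 + 1x3 ≥ 38   (vitamin C)
  153x1 + 43x2 + 194x3 + 152x4 + 207x5 ≥ 201   (calories)
  x1, x2, x3, x4, x5 ≥ 0.
The cheapest feasible vertex uses only broccoli, brown rice; almonds, yogurt, cheddar are not used. Binding constraints: vitamin C and calories.
That vertex is x2 = 0.481, x5 = 0.8711.
Total cost: 0.99·0.481 + 0.48·0.8711 = 0.89432.

€0.894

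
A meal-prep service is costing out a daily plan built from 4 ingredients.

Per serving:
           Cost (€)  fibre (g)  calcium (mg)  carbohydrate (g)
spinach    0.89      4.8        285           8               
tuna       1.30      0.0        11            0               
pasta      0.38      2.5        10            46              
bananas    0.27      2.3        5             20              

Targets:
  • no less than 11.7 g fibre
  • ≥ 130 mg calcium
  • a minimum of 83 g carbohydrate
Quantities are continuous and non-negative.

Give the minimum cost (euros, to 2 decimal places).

€1.50

Treat it as an LP. Let x1 = servings of spinach, x2 = servings of tuna, x3 = servings of pasta, x4 = servings of bananas.
Minimise 0.89x1 + 1.3x2 + 0.38x3 + 0.27x4 s.t.:
  4.8x1 + 2.5x3 + 2.3x4 ≥ 11.7   (fibre)
  285x1 + 11x2 + 10x3 + 5x4 ≥ 130   (calcium)
  8x1 + 46x3 + 20x4 ≥ 83   (carbohydrate)
  x1, x2, x3, x4 ≥ 0.
The optimal basis is {spinach, bananas}; tuna, pasta drop out. The fibre and calcium requirements are met with equality.
Solving gives x1 = 0.3808, x4 = 4.292.
Hence cost = 0.89·0.3808 + 0.27·4.292 = €1.4978.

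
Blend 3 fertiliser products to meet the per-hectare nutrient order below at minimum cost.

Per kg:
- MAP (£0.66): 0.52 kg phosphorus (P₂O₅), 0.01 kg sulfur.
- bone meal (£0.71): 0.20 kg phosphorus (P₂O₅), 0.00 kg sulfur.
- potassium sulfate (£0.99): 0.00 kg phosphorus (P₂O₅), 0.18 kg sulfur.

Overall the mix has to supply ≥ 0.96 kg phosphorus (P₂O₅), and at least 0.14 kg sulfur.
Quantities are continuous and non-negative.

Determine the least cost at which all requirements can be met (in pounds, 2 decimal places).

Set it up as a linear program. Let x1 = kg of MAP, x2 = kg of bone meal, x3 = kg of potassium sulfate.
Minimise 0.66x1 + 0.71x2 + 0.99x3 with:
  0.52x1 + 0.2x2 ≥ 0.96   (phosphorus (P₂O₅))
  0.01x1 + 0.18x3 ≥ 0.14   (sulfur)
  x1, x2, x3 ≥ 0.
The minimum-cost mix takes nothing from bone meal — only MAP, potassium sulfate. Binding constraints: phosphorus (P₂O₅) and sulfur.
So MAP = 1.846 kg, potassium sulfate = 0.6752 kg.
Hence cost = 0.66·1.846 + 0.99·0.6752 = £1.8868.

£1.89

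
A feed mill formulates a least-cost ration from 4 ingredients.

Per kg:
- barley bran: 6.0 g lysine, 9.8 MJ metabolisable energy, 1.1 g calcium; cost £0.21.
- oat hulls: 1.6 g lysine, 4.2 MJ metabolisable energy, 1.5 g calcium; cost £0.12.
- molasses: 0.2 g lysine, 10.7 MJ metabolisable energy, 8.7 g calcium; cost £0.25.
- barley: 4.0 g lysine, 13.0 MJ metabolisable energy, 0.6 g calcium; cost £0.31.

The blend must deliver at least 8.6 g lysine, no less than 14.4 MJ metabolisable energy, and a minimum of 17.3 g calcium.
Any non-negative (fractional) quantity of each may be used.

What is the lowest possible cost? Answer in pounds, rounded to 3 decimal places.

£0.742

Let x1 = kg of barley bran, x2 = kg of oat hulls, x3 = kg of molasses, x4 = kg of barley.
Minimize 0.21x1 + 0.12x2 + 0.25x3 + 0.31x4 with:
  6x1 + 1.6x2 + 0.2x3 + 4x4 ≥ 8.6   (lysine)
  9.8x1 + 4.2x2 + 10.7x3 + 13x4 ≥ 14.4   (metabolisable energy)
  1.1x1 + 1.5x2 + 8.7x3 + 0.6x4 ≥ 17.3   (calcium)
  x1, x2, x3, x4 ≥ 0.
At the optimum only barley bran, molasses are positive (oat hulls, barley = 0). There the lysine and calcium constraints are tight.
So barley bran = 1.373 kg, molasses = 1.815 kg.
Total cost: 0.21·1.373 + 0.25·1.815 = 0.74208.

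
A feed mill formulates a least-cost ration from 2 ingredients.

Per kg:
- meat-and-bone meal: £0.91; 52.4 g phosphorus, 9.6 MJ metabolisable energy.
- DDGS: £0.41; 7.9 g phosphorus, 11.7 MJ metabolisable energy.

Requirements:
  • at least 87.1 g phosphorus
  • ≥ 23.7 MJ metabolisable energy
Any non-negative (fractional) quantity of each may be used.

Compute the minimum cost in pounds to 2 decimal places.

£1.72

This is a linear program. Let x1 = kg of meat-and-bone meal, x2 = kg of DDGS.
Minimize 0.91x1 + 0.41x2 with:
  52.4x1 + 7.9x2 ≥ 87.1   (phosphorus)
  9.6x1 + 11.7x2 ≥ 23.7   (metabolisable energy)
  x1, x2 ≥ 0.
Both inputs are positive at the optimum. There the phosphorus and metabolisable energy constraints are tight.
So meat-and-bone meal = 1.548 kg, DDGS = 0.7552 kg.
Cost = 0.91·1.548 + 0.41·0.7552 = 1.7183.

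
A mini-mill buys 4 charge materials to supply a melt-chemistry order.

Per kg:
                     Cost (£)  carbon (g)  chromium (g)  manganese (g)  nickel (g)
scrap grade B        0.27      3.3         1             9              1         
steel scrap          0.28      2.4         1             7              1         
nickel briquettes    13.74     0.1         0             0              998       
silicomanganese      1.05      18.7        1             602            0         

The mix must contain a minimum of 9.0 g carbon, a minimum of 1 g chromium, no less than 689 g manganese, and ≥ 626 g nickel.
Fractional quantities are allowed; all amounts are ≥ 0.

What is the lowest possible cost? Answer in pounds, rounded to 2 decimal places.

Set it up as a linear program. Let x1 = kg of scrap grade B, x2 = kg of steel scrap, x3 = kg of nickel briquettes, x4 = kg of silicomanganese.
Minimise 0.27x1 + 0.28x2 + 13.74x3 + 1.05x4 subject to:
  3.3x1 + 2.4x2 + 0.1x3 + 18.7x4 ≥ 9   (carbon)
  1x1 + 1x2 + 1x4 ≥ 1   (chromium)
  9x1 + 7x2 + 602x4 ≥ 689   (manganese)
  1x1 + 1x2 + 998x3 ≥ 626   (nickel)
  x1, x2, x3, x4 ≥ 0.
The cheapest feasible vertex uses only nickel briquettes, silicomanganese; scrap grade B, steel scrap are not used. Binding constraints: manganese and nickel.
Solving gives x3 = 0.6273, x4 = 1.145.
Cost = 13.74·0.6273 + 1.05·1.145 = 9.8214.

£9.82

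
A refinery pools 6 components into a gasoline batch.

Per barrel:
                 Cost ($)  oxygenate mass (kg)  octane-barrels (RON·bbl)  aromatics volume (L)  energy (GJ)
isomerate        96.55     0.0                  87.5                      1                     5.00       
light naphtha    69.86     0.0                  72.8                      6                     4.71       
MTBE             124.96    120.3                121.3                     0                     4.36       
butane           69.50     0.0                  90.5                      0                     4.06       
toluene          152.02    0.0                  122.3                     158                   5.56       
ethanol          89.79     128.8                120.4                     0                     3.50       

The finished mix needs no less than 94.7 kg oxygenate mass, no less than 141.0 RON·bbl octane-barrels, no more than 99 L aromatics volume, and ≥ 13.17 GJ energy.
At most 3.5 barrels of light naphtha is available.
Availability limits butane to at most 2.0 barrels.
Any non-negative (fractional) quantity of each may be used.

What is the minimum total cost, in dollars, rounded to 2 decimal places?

$223.19

Let x1 = barrels of isomerate, x2 = barrels of light naphtha, x3 = barrels of MTBE, x4 = barrels of butane, x5 = barrels of toluene, x6 = barrels of ethanol.
min 96.55x1 + 69.86x2 + 124.96x3 + 69.5x4 + 152.02x5 + 89.79x6 subject to:
  120.3x3 + 128.8x6 ≥ 94.7   (oxygenate mass)
  87.5x1 + 72.8x2 + 121.3x3 + 90.5x4 + 122.3x5 + 120.4x6 ≥ 141   (octane-barrels)
  1x1 + 6x2 + 158x5 ≤ 99   (aromatics volume)
  5x1 + 4.71x2 + 4.36x3 + 4.06x4 + 5.56x5 + 3.5x6 ≥ 13.17   (energy)
  x2 ≤ 3.5
  x4 ≤ 2
  x1, x2, x3, x4, x5, x6 ≥ 0.
The optimal basis is {light naphtha, ethanol}; isomerate, MTBE, butane, toluene drop out. The oxygenate mass and energy requirements are met with equality.
So light naphtha = 2.2498 barrels, ethanol = 0.73525 barrels.
Objective = 69.86·2.2498 + 89.79·0.73525 = 223.1891.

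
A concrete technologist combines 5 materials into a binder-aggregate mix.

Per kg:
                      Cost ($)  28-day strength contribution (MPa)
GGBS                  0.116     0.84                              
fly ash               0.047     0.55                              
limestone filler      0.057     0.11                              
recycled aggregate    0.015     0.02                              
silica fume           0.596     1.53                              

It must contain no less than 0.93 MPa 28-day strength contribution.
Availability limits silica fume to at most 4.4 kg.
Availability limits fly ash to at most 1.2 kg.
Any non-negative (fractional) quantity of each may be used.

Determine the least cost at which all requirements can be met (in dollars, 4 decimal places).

$0.0937

This is a linear program. Let x1 = kg of GGBS, x2 = kg of fly ash, x3 = kg of limestone filler, x4 = kg of recycled aggregate, x5 = kg of silica fume.
Minimize 0.116x1 + 0.047x2 + 0.057x3 + 0.015x4 + 0.596x5 with:
  0.84x1 + 0.55x2 + 0.11x3 + 0.02x4 + 1.53x5 ≥ 0.93   (28-day strength contribution)
  x5 ≤ 4.4
  x2 ≤ 1.2
  x1, x2, x3, x4, x5 ≥ 0.
The minimum-cost mix takes nothing from limestone filler, recycled aggregate, silica fume — only GGBS, fly ash. There the 28-day strength contribution and the fly ash cap constraints are tight.
Optimal quantities: GGBS = 0.3214 kg, fly ash = 1.2 kg.
Objective = 0.116·0.3214 + 0.047·1.2 = 0.093682.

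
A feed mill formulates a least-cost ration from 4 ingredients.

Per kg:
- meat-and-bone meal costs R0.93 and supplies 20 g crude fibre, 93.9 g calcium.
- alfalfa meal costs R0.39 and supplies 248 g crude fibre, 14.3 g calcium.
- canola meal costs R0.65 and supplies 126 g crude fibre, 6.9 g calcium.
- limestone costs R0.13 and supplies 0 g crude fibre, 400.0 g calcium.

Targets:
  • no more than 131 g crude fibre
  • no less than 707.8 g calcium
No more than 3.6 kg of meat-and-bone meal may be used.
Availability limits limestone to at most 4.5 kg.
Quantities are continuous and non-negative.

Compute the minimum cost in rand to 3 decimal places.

R0.230

Treat it as an LP. Let x1 = kg of meat-and-bone meal, x2 = kg of alfalfa meal, x3 = kg of canola meal, x4 = kg of limestone.
Minimize 0.93x1 + 0.39x2 + 0.65x3 + 0.13x4 s.t.:
  20x1 + 248x2 + 126x3 ≤ 131   (crude fibre)
  93.9x1 + 14.3x2 + 6.9x3 + 400x4 ≥ 707.8   (calcium)
  x1 ≤ 3.6
  x4 ≤ 4.5
  x1, x2, x3, x4 ≥ 0.
The cheapest feasible vertex uses only limestone; meat-and-bone meal, alfalfa meal, canola meal are not used. Binding constraint: calcium.
Optimal quantities: limestone = 1.769 kg.
Hence cost = 0.13·1.769 = R0.22997.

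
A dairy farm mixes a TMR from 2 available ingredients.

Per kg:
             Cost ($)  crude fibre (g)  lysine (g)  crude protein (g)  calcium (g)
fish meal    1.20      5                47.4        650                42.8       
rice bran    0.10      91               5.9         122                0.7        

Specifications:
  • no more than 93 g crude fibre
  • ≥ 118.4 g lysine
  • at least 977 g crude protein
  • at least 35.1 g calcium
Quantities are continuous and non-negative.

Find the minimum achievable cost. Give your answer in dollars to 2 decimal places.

$2.95

Let x1 = kg of fish meal, x2 = kg of rice bran.
min 1.2x1 + 0.1x2 with:
  5x1 + 91x2 ≤ 93   (crude fibre)
  47.4x1 + 5.9x2 ≥ 118.4   (lysine)
  650x1 + 122x2 ≥ 977   (crude protein)
  42.8x1 + 0.7x2 ≥ 35.1   (calcium)
  x1, x2 ≥ 0.
Both inputs are positive at the optimum. The crude fibre and lysine requirements are met with equality.
Optimal quantities: fish meal = 2.387 kg, rice bran = 0.8908 kg.
Total cost: 1.2·2.387 + 0.1·0.8908 = 2.9535.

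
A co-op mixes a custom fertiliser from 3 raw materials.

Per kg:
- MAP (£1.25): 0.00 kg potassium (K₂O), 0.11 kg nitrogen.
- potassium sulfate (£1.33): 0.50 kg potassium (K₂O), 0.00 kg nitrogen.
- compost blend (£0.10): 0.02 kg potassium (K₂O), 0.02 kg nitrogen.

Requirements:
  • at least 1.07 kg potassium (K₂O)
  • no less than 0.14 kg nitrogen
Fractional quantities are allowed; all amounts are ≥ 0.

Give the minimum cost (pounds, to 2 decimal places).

£3.17

Set it up as a linear program. Let x1 = kg of MAP, x2 = kg of potassium sulfate, x3 = kg of compost blend.
Minimise 1.25x1 + 1.33x2 + 0.1x3 with:
  0.5x2 + 0.02x3 ≥ 1.07   (potassium (K₂O))
  0.11x1 + 0.02x3 ≥ 0.14   (nitrogen)
  x1, x2, x3 ≥ 0.
The cheapest feasible vertex uses only potassium sulfate, compost blend; MAP is not used. There the potassium (K₂O) and nitrogen constraints are tight.
That vertex is x2 = 1.86, x3 = 7.
Cost = 1.33·1.86 + 0.1·7 = 3.1738.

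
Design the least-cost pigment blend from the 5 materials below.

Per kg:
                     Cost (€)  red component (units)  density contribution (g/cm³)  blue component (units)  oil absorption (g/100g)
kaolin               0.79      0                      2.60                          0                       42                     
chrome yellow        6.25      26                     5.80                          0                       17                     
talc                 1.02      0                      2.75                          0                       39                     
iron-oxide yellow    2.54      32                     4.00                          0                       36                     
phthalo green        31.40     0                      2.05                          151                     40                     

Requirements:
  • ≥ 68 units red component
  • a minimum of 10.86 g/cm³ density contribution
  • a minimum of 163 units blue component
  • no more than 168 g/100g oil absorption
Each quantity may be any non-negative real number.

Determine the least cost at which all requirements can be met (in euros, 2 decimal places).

€39.34

Set it up as a linear program. Let x1 = kg of kaolin, x2 = kg of chrome yellow, x3 = kg of talc, x4 = kg of iron-oxide yellow, x5 = kg of phthalo green.
Minimise 0.79x1 + 6.25x2 + 1.02x3 + 2.54x4 + 31.4x5 with:
  26x2 + 32x4 ≥ 68   (red component)
  2.6x1 + 5.8x2 + 2.75x3 + 4x4 + 2.05x5 ≥ 10.86   (density contribution)
  151x5 ≥ 163   (blue component)
  42x1 + 17x2 + 39x3 + 36x4 + 40x5 ≤ 168   (oil absorption)
  x1, x2, x3, x4, x5 ≥ 0.
The cheapest feasible vertex uses only kaolin, iron-oxide yellow, phthalo green; chrome yellow, talc are not used. The red component, density contribution, blue component requirements are met with equality.
That vertex is x1 = 0.056572, x4 = 2.125, x5 = 1.0795.
Total cost: 0.79·0.056572 + 2.54·2.125 + 31.4·1.0795 = 39.3385.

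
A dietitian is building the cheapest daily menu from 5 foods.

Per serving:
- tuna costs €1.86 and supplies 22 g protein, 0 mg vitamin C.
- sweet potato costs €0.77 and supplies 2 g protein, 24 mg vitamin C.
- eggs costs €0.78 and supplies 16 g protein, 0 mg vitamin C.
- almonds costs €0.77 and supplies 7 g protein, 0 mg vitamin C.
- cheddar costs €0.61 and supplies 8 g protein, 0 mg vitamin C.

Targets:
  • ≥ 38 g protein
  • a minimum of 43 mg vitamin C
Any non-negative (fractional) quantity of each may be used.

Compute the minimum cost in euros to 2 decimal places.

Treat it as an LP. Let x1 = servings of tuna, x2 = servings of sweet potato, x3 = servings of eggs, x4 = servings of almonds, x5 = servings of cheddar.
min 1.86x1 + 0.77x2 + 0.78x3 + 0.77x4 + 0.61x5 s.t.:
  22x1 + 2x2 + 16x3 + 7x4 + 8x5 ≥ 38   (protein)
  24x2 ≥ 43   (vitamin C)
  x1, x2, x3, x4, x5 ≥ 0.
The minimum-cost mix takes nothing from tuna, almonds, cheddar — only sweet potato, eggs. The protein and vitamin C requirements are met with equality.
So sweet potato = 1.792 servings, eggs = 2.151 servings.
Total cost: 0.77·1.792 + 0.78·2.151 = 3.0576.

€3.06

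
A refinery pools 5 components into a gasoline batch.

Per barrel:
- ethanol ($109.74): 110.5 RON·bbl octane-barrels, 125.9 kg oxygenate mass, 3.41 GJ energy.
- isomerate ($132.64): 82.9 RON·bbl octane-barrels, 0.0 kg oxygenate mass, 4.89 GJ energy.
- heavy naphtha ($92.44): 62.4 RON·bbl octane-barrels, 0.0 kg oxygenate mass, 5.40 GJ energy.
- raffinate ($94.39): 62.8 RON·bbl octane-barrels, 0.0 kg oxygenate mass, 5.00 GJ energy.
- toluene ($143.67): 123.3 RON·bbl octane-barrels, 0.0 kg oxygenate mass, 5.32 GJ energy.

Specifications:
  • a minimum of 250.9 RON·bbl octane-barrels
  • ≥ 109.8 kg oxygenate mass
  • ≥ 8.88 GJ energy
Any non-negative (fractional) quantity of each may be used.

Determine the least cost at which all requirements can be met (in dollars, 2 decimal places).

$259.15

Let x1 = barrels of ethanol, x2 = barrels of isomerate, x3 = barrels of heavy naphtha, x4 = barrels of raffinate, x5 = barrels of toluene.
min 109.74x1 + 132.64x2 + 92.44x3 + 94.39x4 + 143.67x5 with:
  110.5x1 + 82.9x2 + 62.4x3 + 62.8x4 + 123.3x5 ≥ 250.9   (octane-barrels)
  125.9x1 ≥ 109.8   (oxygenate mass)
  3.41x1 + 4.89x2 + 5.4x3 + 5x4 + 5.32x5 ≥ 8.88   (energy)
  x1, x2, x3, x4, x5 ≥ 0.
The minimum-cost mix takes nothing from isomerate, raffinate, toluene — only ethanol, heavy naphtha. The octane-barrels and energy requirements are met with equality.
So ethanol = 2.08574 barrels, heavy naphtha = 0.32734 barrels.
Total cost: 109.74·2.08574 + 92.44·0.32734 = 259.1484.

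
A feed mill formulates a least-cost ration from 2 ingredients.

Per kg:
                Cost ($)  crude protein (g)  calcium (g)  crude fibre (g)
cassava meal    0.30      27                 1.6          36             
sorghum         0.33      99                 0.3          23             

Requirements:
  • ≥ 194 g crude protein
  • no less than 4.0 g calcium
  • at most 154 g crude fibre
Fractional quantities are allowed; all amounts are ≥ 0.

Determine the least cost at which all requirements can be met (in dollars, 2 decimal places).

Treat it as an LP. Let x1 = kg of cassava meal, x2 = kg of sorghum.
Minimize 0.3x1 + 0.33x2 s.t.:
  27x1 + 99x2 ≥ 194   (crude protein)
  1.6x1 + 0.3x2 ≥ 4   (calcium)
  36x1 + 23x2 ≤ 154   (crude fibre)
  x1, x2 ≥ 0.
Both inputs are positive at the optimum. There the crude protein and calcium constraints are tight.
Solving gives x1 = 2.248, x2 = 1.347.
Cost = 0.3·2.248 + 0.33·1.347 = 1.1189.

$1.12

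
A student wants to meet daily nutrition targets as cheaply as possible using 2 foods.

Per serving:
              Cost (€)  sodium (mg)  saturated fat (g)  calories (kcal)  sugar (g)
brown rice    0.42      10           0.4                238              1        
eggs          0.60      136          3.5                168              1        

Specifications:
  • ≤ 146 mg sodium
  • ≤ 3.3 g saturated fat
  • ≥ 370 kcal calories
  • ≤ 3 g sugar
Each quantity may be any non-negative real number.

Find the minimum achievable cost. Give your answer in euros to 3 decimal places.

Treat it as an LP. Let x1 = servings of brown rice, x2 = servings of eggs.
Minimise 0.42x1 + 0.6x2 s.t.:
  10x1 + 136x2 ≤ 146   (sodium)
  0.4x1 + 3.5x2 ≤ 3.3   (saturated fat)
  238x1 + 168x2 ≥ 370   (calories)
  1x1 + 1x2 ≤ 3   (sugar)
  x1, x2 ≥ 0.
At the optimum only brown rice is positive (eggs = 0). Binding constraint: calories.
So brown rice = 1.555 servings.
Hence cost = 0.42·1.555 = €0.65310.

€0.653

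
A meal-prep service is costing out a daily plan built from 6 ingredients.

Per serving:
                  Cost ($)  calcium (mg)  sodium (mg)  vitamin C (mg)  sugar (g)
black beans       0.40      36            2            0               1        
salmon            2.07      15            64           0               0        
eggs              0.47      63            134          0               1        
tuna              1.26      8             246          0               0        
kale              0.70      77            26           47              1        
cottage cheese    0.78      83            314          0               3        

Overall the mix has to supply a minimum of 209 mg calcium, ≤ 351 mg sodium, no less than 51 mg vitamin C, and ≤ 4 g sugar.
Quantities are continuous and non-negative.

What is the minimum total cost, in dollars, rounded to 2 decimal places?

Treat it as an LP. Let x1 = servings of black beans, x2 = servings of salmon, x3 = servings of eggs, x4 = servings of tuna, x5 = servings of kale, x6 = servings of cottage cheese.
min 0.4x1 + 2.07x2 + 0.47x3 + 1.26x4 + 0.7x5 + 0.78x6 subject to:
  36x1 + 15x2 + 63x3 + 8x4 + 77x5 + 83x6 ≥ 209   (calcium)
  2x1 + 64x2 + 134x3 + 246x4 + 26x5 + 314x6 ≤ 351   (sodium)
  47x5 ≥ 51   (vitamin C)
  1x1 + 1x3 + 1x5 + 3x6 ≤ 4   (sugar)
  x1, x2, x3, x4, x5, x6 ≥ 0.
At the optimum only eggs, kale are positive (black beans, salmon, tuna, cottage cheese = 0). Binding constraints: calcium and vitamin C.
Optimal quantities: eggs = 1.991 servings, kale = 1.085 servings.
Total cost: 0.47·1.991 + 0.7·1.085 = 1.6953.

$1.70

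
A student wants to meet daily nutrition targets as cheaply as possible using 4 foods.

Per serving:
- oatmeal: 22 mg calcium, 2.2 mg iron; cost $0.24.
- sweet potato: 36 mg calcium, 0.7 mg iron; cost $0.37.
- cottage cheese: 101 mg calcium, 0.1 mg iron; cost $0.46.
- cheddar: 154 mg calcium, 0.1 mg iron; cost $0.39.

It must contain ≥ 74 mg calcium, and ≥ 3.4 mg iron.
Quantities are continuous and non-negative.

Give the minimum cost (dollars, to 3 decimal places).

This is a linear program. Let x1 = servings of oatmeal, x2 = servings of sweet potato, x3 = servings of cottage cheese, x4 = servings of cheddar.
Minimise 0.24x1 + 0.37x2 + 0.46x3 + 0.39x4 s.t.:
  22x1 + 36x2 + 101x3 + 154x4 ≥ 74   (calcium)
  2.2x1 + 0.7x2 + 0.1x3 + 0.1x4 ≥ 3.4   (iron)
  x1, x2, x3, x4 ≥ 0.
At the optimum only oatmeal, cheddar are positive (sweet potato, cottage cheese = 0). The calcium and iron requirements are met with equality.
That vertex is x1 = 1.534, x4 = 0.2614.
Objective = 0.24·1.534 + 0.39·0.2614 = 0.47011.

$0.470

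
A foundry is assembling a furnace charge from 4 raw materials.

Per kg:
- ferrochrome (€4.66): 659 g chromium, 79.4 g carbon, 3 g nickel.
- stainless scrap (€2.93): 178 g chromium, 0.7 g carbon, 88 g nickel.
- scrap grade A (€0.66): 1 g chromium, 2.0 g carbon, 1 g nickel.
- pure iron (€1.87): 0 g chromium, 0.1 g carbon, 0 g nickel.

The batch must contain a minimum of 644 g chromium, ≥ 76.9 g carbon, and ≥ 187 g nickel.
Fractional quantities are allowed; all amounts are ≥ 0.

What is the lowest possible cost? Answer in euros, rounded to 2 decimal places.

€10.56

Let x1 = kg of ferrochrome, x2 = kg of stainless scrap, x3 = kg of scrap grade A, x4 = kg of pure iron.
Minimize 4.66x1 + 2.93x2 + 0.66x3 + 1.87x4 with:
  659x1 + 178x2 + 1x3 ≥ 644   (chromium)
  79.4x1 + 0.7x2 + 2x3 + 0.1x4 ≥ 76.9   (carbon)
  3x1 + 88x2 + 1x3 ≥ 187   (nickel)
  x1, x2, x3, x4 ≥ 0.
The minimum-cost mix takes nothing from scrap grade A, pure iron — only ferrochrome, stainless scrap. Binding constraints: carbon and nickel.
That vertex is x1 = 0.9501, x2 = 2.093.
Hence cost = 4.66·0.9501 + 2.93·2.093 = €10.5600.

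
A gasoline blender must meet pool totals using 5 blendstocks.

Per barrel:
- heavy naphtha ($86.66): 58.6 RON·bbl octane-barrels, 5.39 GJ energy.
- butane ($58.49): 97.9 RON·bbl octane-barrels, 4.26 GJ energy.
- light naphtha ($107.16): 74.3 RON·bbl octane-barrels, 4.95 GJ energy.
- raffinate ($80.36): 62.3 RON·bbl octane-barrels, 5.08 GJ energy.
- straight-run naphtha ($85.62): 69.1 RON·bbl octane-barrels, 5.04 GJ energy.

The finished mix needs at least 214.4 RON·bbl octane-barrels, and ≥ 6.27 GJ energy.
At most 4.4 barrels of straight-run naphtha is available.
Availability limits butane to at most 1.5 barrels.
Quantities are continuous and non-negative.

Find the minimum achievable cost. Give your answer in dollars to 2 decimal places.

$171.43

Let x1 = barrels of heavy naphtha, x2 = barrels of butane, x3 = barrels of light naphtha, x4 = barrels of raffinate, x5 = barrels of straight-run naphtha.
Minimize 86.66x1 + 58.49x2 + 107.16x3 + 80.36x4 + 85.62x5 subject to:
  58.6x1 + 97.9x2 + 74.3x3 + 62.3x4 + 69.1x5 ≥ 214.4   (octane-barrels)
  5.39x1 + 4.26x2 + 4.95x3 + 5.08x4 + 5.04x5 ≥ 6.27   (energy)
  x5 ≤ 4.4
  x2 ≤ 1.5
  x1, x2, x3, x4, x5 ≥ 0.
The optimal basis is {butane, straight-run naphtha}; heavy naphtha, light naphtha, raffinate drop out. Binding constraints: octane-barrels and the butane cap.
That vertex is x2 = 1.5, x5 = 0.97757.
Total cost: 58.49·1.5 + 85.62·0.97757 = 171.4345.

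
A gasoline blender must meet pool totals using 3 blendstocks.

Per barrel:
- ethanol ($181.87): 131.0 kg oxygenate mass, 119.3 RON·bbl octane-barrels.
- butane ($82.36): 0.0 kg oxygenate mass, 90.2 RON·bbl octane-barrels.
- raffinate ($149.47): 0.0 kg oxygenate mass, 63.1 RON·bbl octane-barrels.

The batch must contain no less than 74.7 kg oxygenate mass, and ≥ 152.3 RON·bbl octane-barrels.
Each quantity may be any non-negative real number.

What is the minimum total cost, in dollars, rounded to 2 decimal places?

Let x1 = barrels of ethanol, x2 = barrels of butane, x3 = barrels of raffinate.
Minimise 181.87x1 + 82.36x2 + 149.47x3 with:
  131x1 ≥ 74.7   (oxygenate mass)
  119.3x1 + 90.2x2 + 63.1x3 ≥ 152.3   (octane-barrels)
  x1, x2, x3 ≥ 0.
The minimum-cost mix takes nothing from raffinate — only ethanol, butane. Binding constraints: oxygenate mass and octane-barrels.
That vertex is x1 = 0.5702, x2 = 0.9343.
Cost = 181.87·0.5702 + 82.36·0.9343 = 180.6512.

$180.65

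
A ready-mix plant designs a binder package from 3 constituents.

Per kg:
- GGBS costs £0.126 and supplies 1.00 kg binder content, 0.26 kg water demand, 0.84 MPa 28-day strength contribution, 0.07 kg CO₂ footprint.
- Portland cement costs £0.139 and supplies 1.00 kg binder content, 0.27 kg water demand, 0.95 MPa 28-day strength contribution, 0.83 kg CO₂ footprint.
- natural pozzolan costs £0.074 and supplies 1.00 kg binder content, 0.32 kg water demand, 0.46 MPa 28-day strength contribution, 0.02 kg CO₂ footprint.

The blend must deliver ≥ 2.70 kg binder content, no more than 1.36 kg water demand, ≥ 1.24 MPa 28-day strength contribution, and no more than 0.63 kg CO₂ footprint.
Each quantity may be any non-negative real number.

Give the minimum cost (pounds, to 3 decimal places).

£0.200

Set it up as a linear program. Let x1 = kg of GGBS, x2 = kg of Portland cement, x3 = kg of natural pozzolan.
Minimise 0.126x1 + 0.139x2 + 0.074x3 s.t.:
  1x1 + 1x2 + 1x3 ≥ 2.7   (binder content)
  0.26x1 + 0.27x2 + 0.32x3 ≤ 1.36   (water demand)
  0.84x1 + 0.95x2 + 0.46x3 ≥ 1.24   (28-day strength contribution)
  0.07x1 + 0.83x2 + 0.02x3 ≤ 0.63   (CO₂ footprint)
  x1, x2, x3 ≥ 0.
At the optimum only natural pozzolan is positive (GGBS, Portland cement = 0). Binding constraint: binder content.
That vertex is x3 = 2.7.
Objective = 0.074·2.7 = 0.19980.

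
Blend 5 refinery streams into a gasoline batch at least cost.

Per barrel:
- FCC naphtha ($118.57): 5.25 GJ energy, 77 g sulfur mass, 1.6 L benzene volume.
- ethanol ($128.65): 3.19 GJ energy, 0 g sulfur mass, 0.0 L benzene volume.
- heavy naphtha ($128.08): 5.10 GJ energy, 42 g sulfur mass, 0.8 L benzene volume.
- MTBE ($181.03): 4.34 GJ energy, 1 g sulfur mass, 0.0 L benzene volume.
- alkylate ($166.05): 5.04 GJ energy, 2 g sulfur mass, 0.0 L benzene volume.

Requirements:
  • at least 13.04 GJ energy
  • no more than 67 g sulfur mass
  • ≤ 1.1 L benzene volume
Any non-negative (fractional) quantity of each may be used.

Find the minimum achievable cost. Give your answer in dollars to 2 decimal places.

$374.69

Let x1 = barrels of FCC naphtha, x2 = barrels of ethanol, x3 = barrels of heavy naphtha, x4 = barrels of MTBE, x5 = barrels of alkylate.
Minimise 118.57x1 + 128.65x2 + 128.08x3 + 181.03x4 + 166.05x5 s.t.:
  5.25x1 + 3.19x2 + 5.1x3 + 4.34x4 + 5.04x5 ≥ 13.04   (energy)
  77x1 + 42x3 + 1x4 + 2x5 ≤ 67   (sulfur mass)
  1.6x1 + 0.8x3 ≤ 1.1   (benzene volume)
  x1, x2, x3, x4, x5 ≥ 0.
At the optimum only heavy naphtha, alkylate are positive (FCC naphtha, ethanol, MTBE = 0). There the energy and benzene volume constraints are tight.
Optimal quantities: heavy naphtha = 1.375 barrels, alkylate = 1.1959 barrels.
Hence cost = 128.08·1.375 + 166.05·1.1959 = $374.6892.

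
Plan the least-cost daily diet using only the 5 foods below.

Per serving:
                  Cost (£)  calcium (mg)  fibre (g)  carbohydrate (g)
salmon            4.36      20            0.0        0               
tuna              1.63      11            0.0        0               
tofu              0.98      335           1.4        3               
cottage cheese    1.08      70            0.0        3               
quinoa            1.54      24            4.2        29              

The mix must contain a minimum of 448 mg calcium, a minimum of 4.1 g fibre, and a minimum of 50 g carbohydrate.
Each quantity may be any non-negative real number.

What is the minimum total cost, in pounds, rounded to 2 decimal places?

This is a linear program. Let x1 = servings of salmon, x2 = servings of tuna, x3 = servings of tofu, x4 = servings of cottage cheese, x5 = servings of quinoa.
Minimize 4.36x1 + 1.63x2 + 0.98x3 + 1.08x4 + 1.54x5 with:
  20x1 + 11x2 + 335x3 + 70x4 + 24x5 ≥ 448   (calcium)
  1.4x3 + 4.2x5 ≥ 4.1   (fibre)
  3x3 + 3x4 + 29x5 ≥ 50   (carbohydrate)
  x1, x2, x3, x4, x5 ≥ 0.
At the optimum only tofu, quinoa are positive (salmon, tuna, cottage cheese = 0). Binding constraints: calcium and carbohydrate.
Solving gives x3 = 1.223, x5 = 1.598.
Objective = 0.98·1.223 + 1.54·1.598 = 3.6595.

£3.66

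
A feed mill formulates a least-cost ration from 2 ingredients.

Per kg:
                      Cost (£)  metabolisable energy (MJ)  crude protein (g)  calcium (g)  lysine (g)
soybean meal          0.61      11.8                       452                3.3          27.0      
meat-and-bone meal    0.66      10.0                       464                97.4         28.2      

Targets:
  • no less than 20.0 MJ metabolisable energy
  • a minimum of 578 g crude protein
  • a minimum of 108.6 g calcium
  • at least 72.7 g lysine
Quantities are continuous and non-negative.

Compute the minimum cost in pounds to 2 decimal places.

£1.67

Let x1 = kg of soybean meal, x2 = kg of meat-and-bone meal.
min 0.61x1 + 0.66x2 s.t.:
  11.8x1 + 10x2 ≥ 20   (metabolisable energy)
  452x1 + 464x2 ≥ 578   (crude protein)
  3.3x1 + 97.4x2 ≥ 108.6   (calcium)
  27x1 + 28.2x2 ≥ 72.7   (lysine)
  x1, x2 ≥ 0.
Both inputs are positive at the optimum. The calcium and lysine requirements are met with equality.
That vertex is x1 = 1.584, x2 = 1.061.
Total cost: 0.61·1.584 + 0.66·1.061 = 1.6665.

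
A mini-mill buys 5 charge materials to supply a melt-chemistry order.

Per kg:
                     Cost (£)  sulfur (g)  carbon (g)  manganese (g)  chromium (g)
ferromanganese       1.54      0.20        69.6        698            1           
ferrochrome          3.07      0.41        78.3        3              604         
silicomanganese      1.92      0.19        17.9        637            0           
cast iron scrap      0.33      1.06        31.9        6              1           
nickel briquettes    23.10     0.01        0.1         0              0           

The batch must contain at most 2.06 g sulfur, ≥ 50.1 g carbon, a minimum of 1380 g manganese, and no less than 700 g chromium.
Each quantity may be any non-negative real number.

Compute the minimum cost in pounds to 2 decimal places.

£6.58

Let x1 = kg of ferromanganese, x2 = kg of ferrochrome, x3 = kg of silicomanganese, x4 = kg of cast iron scrap, x5 = kg of nickel briquettes.
min 1.54x1 + 3.07x2 + 1.92x3 + 0.33x4 + 23.1x5 with:
  0.2x1 + 0.41x2 + 0.19x3 + 1.06x4 + 0.01x5 ≤ 2.06   (sulfur)
  69.6x1 + 78.3x2 + 17.9x3 + 31.9x4 + 0.1x5 ≥ 50.1   (carbon)
  698x1 + 3x2 + 637x3 + 6x4 ≥ 1380   (manganese)
  1x1 + 604x2 + 1x4 ≥ 700   (chromium)
  x1, x2, x3, x4, x5 ≥ 0.
The cheapest feasible vertex uses only ferromanganese, ferrochrome; silicomanganese, cast iron scrap, nickel briquettes are not used. The manganese and chromium requirements are met with equality.
Optimal quantities: ferromanganese = 1.97211 kg, ferrochrome = 1.15568 kg.
Cost = 1.54·1.97211 + 3.07·1.15568 = 6.58499.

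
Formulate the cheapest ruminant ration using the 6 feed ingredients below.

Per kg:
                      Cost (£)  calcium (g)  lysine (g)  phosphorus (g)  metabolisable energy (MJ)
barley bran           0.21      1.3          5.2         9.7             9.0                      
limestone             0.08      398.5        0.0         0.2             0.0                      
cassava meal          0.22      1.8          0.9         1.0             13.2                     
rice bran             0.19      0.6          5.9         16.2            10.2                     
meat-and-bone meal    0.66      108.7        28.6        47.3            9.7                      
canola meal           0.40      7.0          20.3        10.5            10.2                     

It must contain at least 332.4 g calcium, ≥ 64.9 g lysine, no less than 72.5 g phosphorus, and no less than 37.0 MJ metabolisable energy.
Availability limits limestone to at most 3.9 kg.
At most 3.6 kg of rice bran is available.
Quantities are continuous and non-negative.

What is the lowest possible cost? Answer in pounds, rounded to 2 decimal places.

£1.48

Let x1 = kg of barley bran, x2 = kg of limestone, x3 = kg of cassava meal, x4 = kg of rice bran, x5 = kg of meat-and-bone meal, x6 = kg of canola meal.
Minimise 0.21x1 + 0.08x2 + 0.22x3 + 0.19x4 + 0.66x5 + 0.4x6 subject to:
  1.3x1 + 398.5x2 + 1.8x3 + 0.6x4 + 108.7x5 + 7x6 ≥ 332.4   (calcium)
  5.2x1 + 0.9x3 + 5.9x4 + 28.6x5 + 20.3x6 ≥ 64.9   (lysine)
  9.7x1 + 0.2x2 + 1x3 + 16.2x4 + 47.3x5 + 10.5x6 ≥ 72.5   (phosphorus)
  9x1 + 13.2x3 + 10.2x4 + 9.7x5 + 10.2x6 ≥ 37   (metabolisable energy)
  x2 ≤ 3.9
  x4 ≤ 3.6
  x1, x2, x3, x4, x5, x6 ≥ 0.
At the optimum only limestone, rice bran, meat-and-bone meal, canola meal are positive (barley bran, cassava meal = 0). There the calcium, lysine, phosphorus, metabolisable energy constraints are tight.
So limestone = 0.5953 kg, rice bran = 1.092 kg, meat-and-bone meal = 0.7522 kg, canola meal = 1.82 kg.
Total cost: 0.08·0.5953 + 0.19·1.092 + 0.66·0.7522 + 0.4·1.82 = 1.4796.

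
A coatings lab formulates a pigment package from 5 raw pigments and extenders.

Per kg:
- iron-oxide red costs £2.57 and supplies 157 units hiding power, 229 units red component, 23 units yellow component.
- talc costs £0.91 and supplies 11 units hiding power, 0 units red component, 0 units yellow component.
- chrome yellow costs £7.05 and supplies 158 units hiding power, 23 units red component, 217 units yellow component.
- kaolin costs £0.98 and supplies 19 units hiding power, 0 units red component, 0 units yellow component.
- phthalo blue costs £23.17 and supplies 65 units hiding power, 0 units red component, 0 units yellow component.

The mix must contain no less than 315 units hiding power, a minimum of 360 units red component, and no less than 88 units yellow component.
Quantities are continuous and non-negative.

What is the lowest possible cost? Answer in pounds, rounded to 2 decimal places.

£6.12

Treat it as an LP. Let x1 = kg of iron-oxide red, x2 = kg of talc, x3 = kg of chrome yellow, x4 = kg of kaolin, x5 = kg of phthalo blue.
Minimise 2.57x1 + 0.91x2 + 7.05x3 + 0.98x4 + 23.17x5 with:
  157x1 + 11x2 + 158x3 + 19x4 + 65x5 ≥ 315   (hiding power)
  229x1 + 23x3 ≥ 360   (red component)
  23x1 + 217x3 ≥ 88   (yellow component)
  x1, x2, x3, x4, x5 ≥ 0.
The minimum-cost mix takes nothing from talc, kaolin, phthalo blue — only iron-oxide red, chrome yellow. There the hiding power and yellow component constraints are tight.
So iron-oxide red = 1.789 kg, chrome yellow = 0.2159 kg.
Total cost: 2.57·1.789 + 7.05·0.2159 = 6.1198.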